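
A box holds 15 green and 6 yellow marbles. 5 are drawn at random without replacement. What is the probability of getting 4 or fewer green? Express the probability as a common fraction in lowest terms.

There are C(21,5) = 20349 ways to choose the 5.
The complement is exactly 5 green: C(15,5)·C(6,0) = 3003.
Probability = 1 − 3003/20349 = 17346/20349 = 826/969.

826/969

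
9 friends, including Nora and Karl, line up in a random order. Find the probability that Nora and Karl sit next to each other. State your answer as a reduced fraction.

2/9

There are 9! = 362880 arrangements.
Treat Nora and Karl as a block: 8! arrangements of the blocks × 2 orders within the block = 2·40320 = 80640.
Probability = 80640/362880 = 2/9.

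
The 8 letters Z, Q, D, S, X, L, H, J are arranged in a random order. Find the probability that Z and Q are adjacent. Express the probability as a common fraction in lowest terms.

There are 8! = 40320 arrangements.
Treat Z and Q as a block: 7! arrangements of the blocks × 2 orders within the block = 2·5040 = 10080.
Probability = 10080/40320 = 1/4.

1/4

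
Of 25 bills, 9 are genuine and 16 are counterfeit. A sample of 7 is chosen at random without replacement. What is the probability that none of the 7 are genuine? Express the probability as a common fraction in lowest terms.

There are C(25,7) = 480700 possible selections.
Selections with no genuine (all counterfeit): C(16,7) = 11440.
Probability = 11440/480700 = 52/2185.

52/2185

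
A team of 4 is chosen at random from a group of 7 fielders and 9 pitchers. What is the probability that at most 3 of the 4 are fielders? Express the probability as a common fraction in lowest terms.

Total selections: C(16,4) = 1820.
The complement is exactly 4 fielders: C(7,4)·C(9,0) = 35.
Probability = 1 − 35/1820 = 1785/1820 = 51/52.

51/52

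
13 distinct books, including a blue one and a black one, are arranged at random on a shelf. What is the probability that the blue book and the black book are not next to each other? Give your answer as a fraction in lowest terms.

There are 13! = 6227020800 arrangements.
Arrangements with the blue book and the black book adjacent: 2·12! = 958003200.
So not adjacent: 6227020800 − 958003200 = 5269017600, probability 5269017600/6227020800 = 11/13.

11/13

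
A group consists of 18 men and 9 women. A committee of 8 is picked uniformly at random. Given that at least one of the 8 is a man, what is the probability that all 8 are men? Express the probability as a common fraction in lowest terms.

Work in counts. Selections with at least one man: C(27,8) − C(9,8) = 2220075 − 9 = 2220066.
Of those, selections where all 8 are men: C(18,8) = 43758.
Conditional probability = 43758/2220066 = 2431/123337.

2431/123337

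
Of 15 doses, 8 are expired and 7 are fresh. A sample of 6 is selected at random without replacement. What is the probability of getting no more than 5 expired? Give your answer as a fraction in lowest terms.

Total selections: C(15,6) = 5005.
The complement is exactly 6 expired: C(8,6)·C(7,0) = 28.
Probability = 1 − 28/5005 = 4977/5005 = 711/715.

711/715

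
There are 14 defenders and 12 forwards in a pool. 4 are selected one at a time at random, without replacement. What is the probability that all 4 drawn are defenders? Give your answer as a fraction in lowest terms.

Multiply the conditional probabilities at each draw: 14/26 · 13/25 · 12/24 · 11/23 = 24024/358800 = 77/1150.

77/1150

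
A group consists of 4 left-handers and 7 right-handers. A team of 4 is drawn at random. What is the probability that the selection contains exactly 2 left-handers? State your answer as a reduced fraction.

There are C(11,4) = 330 ways to choose 4 from 11.
Selections with exactly 2 left-handers: choose 2 of the 4 left-handers and 2 of the 7 right-handers, C(4,2)·C(7,2) = 6·21 = 126.
Probability = 126/330 = 21/55.

21/55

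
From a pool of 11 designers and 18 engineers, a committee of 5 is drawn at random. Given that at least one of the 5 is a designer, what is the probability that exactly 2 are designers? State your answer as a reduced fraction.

1360/3339

Work in counts. Selections with at least one designer: C(29,5) − C(18,5) = 118755 − 8568 = 110187.
Of those, selections where exactly 2 are designers: C(11,2)·C(18,3) = 55·816 = 44880.
Conditional probability = 44880/110187 = 1360/3339.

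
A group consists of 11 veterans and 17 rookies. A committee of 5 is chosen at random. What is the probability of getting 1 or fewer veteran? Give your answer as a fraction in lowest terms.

Total selections: C(28,5) = 98280.
Favorable selections (1 or fewer veteran): C(11,0)·C(17,5) + C(11,1)·C(17,4) = 6188 + 26180 = 32368.
Probability = 32368/98280 = 578/1755.

578/1755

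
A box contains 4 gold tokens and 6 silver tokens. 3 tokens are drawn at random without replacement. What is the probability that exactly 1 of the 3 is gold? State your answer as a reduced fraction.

Total number of selections: C(10,3) = 120.
Selections with exactly 1 gold: choose 1 of the 4 gold and 2 of the 6 silver, C(4,1)·C(6,2) = 4·15 = 60.
Probability = 60/120 = 1/2.

1/2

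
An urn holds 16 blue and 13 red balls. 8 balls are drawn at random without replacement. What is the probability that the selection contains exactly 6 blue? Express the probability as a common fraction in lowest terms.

1456/10005

There are C(29,8) = 4292145 ways to choose 8 from 29.
Selections with exactly 6 blue: choose 6 of the 16 blue and 2 of the 13 red, C(16,6)·C(13,2) = 8008·78 = 624624.
Probability = 624624/4292145 = 1456/10005.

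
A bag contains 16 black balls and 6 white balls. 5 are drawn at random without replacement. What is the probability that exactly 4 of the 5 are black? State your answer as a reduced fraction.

The sample space is all 5-subsets of the 22: C(22,5) = 26334.
Selections with exactly 4 black: choose 4 of the 16 black and 1 of the 6 white, C(16,4)·C(6,1) = 1820·6 = 10920.
Probability = 10920/26334 = 260/627.

260/627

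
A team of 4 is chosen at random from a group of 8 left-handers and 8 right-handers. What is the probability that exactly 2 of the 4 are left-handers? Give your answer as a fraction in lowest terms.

The sample space is all 4-subsets of the 16: C(16,4) = 1820.
Selections with exactly 2 left-handers: choose 2 of the 8 left-handers and 2 of the 8 right-handers, C(8,2)·C(8,2) = 28·28 = 784.
Probability = 784/1820 = 28/65.

28/65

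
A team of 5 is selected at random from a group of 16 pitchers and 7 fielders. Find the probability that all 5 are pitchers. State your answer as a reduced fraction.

624/4807

There are C(23,5) = 33649 possible selections.
Selections with all pitchers: C(16,5) = 4368.
Probability = 4368/33649 = 624/4807.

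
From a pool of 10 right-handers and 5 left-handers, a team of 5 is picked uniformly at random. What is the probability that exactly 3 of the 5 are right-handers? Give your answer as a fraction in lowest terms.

Total number of selections: C(15,5) = 3003.
Selections with exactly 3 right-handers: choose 3 of the 10 right-handers and 2 of the 5 left-handers, C(10,3)·C(5,2) = 120·10 = 1200.
Probability = 1200/3003 = 400/1001.

400/1001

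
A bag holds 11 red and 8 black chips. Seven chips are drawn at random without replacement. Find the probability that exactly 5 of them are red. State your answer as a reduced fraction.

1078/4199

Total number of selections: C(19,7) = 50388.
Selections with exactly 5 red: choose 5 of the 11 red and 2 of the 8 black, C(11,5)·C(8,2) = 462·28 = 12936.
Probability = 12936/50388 = 1078/4199.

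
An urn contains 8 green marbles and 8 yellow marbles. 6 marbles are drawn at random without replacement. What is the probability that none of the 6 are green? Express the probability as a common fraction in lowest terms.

1/286

There are C(16,6) = 8008 possible selections.
Selections with no green (all yellow): C(8,6) = 28.
Probability = 28/8008 = 1/286.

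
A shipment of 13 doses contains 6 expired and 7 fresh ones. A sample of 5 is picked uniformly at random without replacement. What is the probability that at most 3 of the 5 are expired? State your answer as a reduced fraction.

392/429

There are C(13,5) = 1287 ways to choose the 5.
Count the complement (more than 3 expired): C(6,4)·C(7,1) + C(6,5)·C(7,0) = 105 + 6 = 111.
Probability = 1 − 111/1287 = 1176/1287 = 392/429.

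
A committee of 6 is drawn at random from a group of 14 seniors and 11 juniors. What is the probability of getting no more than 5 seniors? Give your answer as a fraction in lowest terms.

2261/2300

There are C(25,6) = 177100 ways to choose the 6.
Favorable selections (no more than 5 seniors): C(14,0)·C(11,6) + C(14,1)·C(11,5) + C(14,2)·C(11,4) + C(14,3)·C(11,3) + C(14,4)·C(11,2) + C(14,5)·C(11,1) = 462 + 6468 + 30030 + 60060 + 55055 + 22022 = 174097.
Probability = 174097/177100 = 2261/2300.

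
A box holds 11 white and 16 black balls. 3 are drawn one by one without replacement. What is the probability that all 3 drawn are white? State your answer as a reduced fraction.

Multiply the conditional probabilities at each draw: 11/27 · 10/26 · 9/25 = 990/17550 = 11/195.

11/195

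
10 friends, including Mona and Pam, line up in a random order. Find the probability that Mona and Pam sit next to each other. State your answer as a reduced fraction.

There are 10! = 3628800 arrangements.
Treat Mona and Pam as a block: 9! arrangements of the blocks × 2 orders within the block = 2·362880 = 725760.
Probability = 725760/3628800 = 1/5.

1/5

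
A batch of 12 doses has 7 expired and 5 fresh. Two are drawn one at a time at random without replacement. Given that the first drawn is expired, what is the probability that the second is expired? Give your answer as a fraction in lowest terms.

6/11

After removing one expired, 11 remain: 6 expired and 5 fresh.
So the probability the next is expired is 6/11.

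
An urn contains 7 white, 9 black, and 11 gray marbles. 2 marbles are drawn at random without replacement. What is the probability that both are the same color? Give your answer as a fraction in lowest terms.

There are C(27,2) = 351 ways to draw 2 marbles.
All same color: C(7,2) + C(9,2) + C(11,2) = 21 + 36 + 55 = 112.
Probability = 112/351.

112/351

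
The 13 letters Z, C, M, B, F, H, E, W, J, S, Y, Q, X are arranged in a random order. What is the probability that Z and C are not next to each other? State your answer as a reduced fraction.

11/13

There are 13! = 6227020800 arrangements.
Arrangements with Z and C adjacent: 2·12! = 958003200.
So not adjacent: 6227020800 − 958003200 = 5269017600, probability 5269017600/6227020800 = 11/13.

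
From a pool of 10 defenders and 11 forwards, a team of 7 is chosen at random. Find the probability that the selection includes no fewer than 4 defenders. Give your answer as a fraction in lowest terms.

There are C(21,7) = 116280 ways to choose the 7.
Favorable selections (no fewer than 4 defenders): C(10,4)·C(11,3) + C(10,5)·C(11,2) + C(10,6)·C(11,1) + C(10,7)·C(11,0) = 34650 + 13860 + 2310 + 120 = 50940.
Probability = 50940/116280 = 283/646.

283/646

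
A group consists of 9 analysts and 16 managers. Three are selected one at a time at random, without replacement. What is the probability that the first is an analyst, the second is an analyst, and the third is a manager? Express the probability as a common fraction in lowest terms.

48/575

Multiply the conditional probabilities at each draw: 9/25 · 8/24 · 16/23 = 1152/13800 = 48/575.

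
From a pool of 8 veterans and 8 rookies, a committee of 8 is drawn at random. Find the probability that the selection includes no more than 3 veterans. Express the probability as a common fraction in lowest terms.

797/2574

There are C(16,8) = 12870 ways to choose the 8.
Favorable selections (no more than 3 veterans): C(8,0)·C(8,8) + C(8,1)·C(8,7) + C(8,2)·C(8,6) + C(8,3)·C(8,5) = 1 + 64 + 784 + 3136 = 3985.
Probability = 3985/12870 = 797/2574.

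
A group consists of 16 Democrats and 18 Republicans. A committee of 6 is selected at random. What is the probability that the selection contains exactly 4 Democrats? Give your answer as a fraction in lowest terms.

4095/19778

The sample space is all 6-subsets of the 34: C(34,6) = 1344904.
Selections with exactly 4 Democrats: choose 4 of the 16 Democrats and 2 of the 18 Republicans, C(16,4)·C(18,2) = 1820·153 = 278460.
Probability = 278460/1344904 = 4095/19778.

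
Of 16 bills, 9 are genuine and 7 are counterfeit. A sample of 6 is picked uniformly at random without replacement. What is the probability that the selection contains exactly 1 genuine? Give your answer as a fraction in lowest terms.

27/1144

There are C(16,6) = 8008 ways to choose 6 from 16.
Selections with exactly 1 genuine: choose 1 of the 9 genuine and 5 of the 7 counterfeit, C(9,1)·C(7,5) = 9·21 = 189.
Probability = 189/8008 = 27/1144.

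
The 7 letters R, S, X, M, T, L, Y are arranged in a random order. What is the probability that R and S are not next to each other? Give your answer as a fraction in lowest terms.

There are 7! = 5040 arrangements.
Arrangements with R and S adjacent: 2·6! = 1440.
So not adjacent: 5040 − 1440 = 3600, probability 3600/5040 = 5/7.

5/7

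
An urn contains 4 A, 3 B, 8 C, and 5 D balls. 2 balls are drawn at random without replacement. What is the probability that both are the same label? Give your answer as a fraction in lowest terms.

There are C(20,2) = 190 ways to draw 2 balls.
All same label: C(4,2) + C(3,2) + C(8,2) + C(5,2) = 6 + 3 + 28 + 10 = 47.
Probability = 47/190.

47/190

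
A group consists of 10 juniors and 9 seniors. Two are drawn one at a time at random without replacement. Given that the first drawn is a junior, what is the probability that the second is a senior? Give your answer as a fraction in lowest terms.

1/2

After removing one junior, 18 remain: 9 juniors and 9 seniors.
So the probability the next is a senior is 9/18 = 1/2.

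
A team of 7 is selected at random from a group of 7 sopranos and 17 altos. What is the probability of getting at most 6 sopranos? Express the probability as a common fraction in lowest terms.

Total selections: C(24,7) = 346104.
The complement is exactly 7 sopranos: C(7,7)·C(17,0) = 1.
Probability = 1 − 1/346104 = 346103/346104.

346103/346104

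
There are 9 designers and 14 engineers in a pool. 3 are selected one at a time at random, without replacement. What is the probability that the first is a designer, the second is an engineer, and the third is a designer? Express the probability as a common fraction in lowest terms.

Multiply the conditional probabilities at each draw: 9/23 · 14/22 · 8/21 = 1008/10626 = 24/253.

24/253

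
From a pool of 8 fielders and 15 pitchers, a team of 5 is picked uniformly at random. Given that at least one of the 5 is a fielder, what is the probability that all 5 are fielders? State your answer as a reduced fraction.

Work in counts. Selections with at least one fielder: C(23,5) − C(15,5) = 33649 − 3003 = 30646.
Of those, selections where all 5 are fielders: C(8,5) = 56.
Conditional probability = 56/30646 = 4/2189.

4/2189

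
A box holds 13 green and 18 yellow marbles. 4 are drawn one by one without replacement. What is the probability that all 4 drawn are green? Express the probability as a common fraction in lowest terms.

143/6293

Multiply the conditional probabilities at each draw: 13/31 · 12/30 · 11/29 · 10/28 = 17160/755160 = 143/6293.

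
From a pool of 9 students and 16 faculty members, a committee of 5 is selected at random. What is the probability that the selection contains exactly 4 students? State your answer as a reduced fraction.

48/1265

Total number of selections: C(25,5) = 53130.
Selections with exactly 4 students: choose 4 of the 9 students and 1 of the 16 faculty members, C(9,4)·C(16,1) = 126·16 = 2016.
Probability = 2016/53130 = 48/1265.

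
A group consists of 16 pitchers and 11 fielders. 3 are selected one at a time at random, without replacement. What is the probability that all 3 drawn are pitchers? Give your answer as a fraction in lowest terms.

Multiply the conditional probabilities at each draw: 16/27 · 15/26 · 14/25 = 3360/17550 = 112/585.

112/585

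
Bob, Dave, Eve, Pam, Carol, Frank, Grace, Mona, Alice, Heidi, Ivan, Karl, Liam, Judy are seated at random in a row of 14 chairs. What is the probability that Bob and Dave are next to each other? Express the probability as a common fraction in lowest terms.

1/7

There are 14! = 87178291200 arrangements.
Treat Bob and Dave as a block: 13! arrangements of the blocks × 2 orders within the block = 2·6227020800 = 12454041600.
Probability = 12454041600/87178291200 = 1/7.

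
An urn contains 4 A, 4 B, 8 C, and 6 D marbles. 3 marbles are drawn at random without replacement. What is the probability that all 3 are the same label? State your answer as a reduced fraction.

There are C(22,3) = 1540 ways to draw 3 marbles.
All same label: C(4,3) + C(4,3) + C(8,3) + C(6,3) = 4 + 4 + 56 + 20 = 84.
Probability = 84/1540 = 3/55.

3/55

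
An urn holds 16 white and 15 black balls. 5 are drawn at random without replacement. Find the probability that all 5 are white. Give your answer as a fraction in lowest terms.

There are C(31,5) = 169911 possible selections.
Selections with all white: C(16,5) = 4368.
Probability = 4368/169911 = 208/8091.

208/8091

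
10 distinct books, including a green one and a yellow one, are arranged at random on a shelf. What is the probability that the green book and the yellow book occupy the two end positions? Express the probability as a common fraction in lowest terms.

1/45

There are 10! = 3628800 arrangements.
Place the green book and the yellow book at the ends in 2 ways, arrange the remaining 8 in 8! = 40320 ways: 2·40320 = 80640.
Probability = 80640/3628800 = 1/45.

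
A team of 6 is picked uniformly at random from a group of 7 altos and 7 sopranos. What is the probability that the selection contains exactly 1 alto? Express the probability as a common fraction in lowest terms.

The sample space is all 6-subsets of the 14: C(14,6) = 3003.
Selections with exactly 1 alto: choose 1 of the 7 altos and 5 of the 7 sopranos, C(7,1)·C(7,5) = 7·21 = 147.
Probability = 147/3003 = 7/143.

7/143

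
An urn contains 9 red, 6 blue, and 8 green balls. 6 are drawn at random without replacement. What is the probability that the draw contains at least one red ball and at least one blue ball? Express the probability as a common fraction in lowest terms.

There are C(23,6) = 100947 possible draws.
By inclusion-exclusion on the complements, draws missing all red or all blue: C(14,6) + C(17,6) − C(8,6) = 3003 + 12376 − 28 = 15351.
So draws with at least one of each: 100947 − 15351 = 85596, probability 85596/100947 = 4076/4807.

4076/4807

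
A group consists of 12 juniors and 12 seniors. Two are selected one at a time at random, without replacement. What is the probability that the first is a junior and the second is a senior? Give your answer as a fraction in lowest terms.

Multiply the conditional probabilities at each draw: 12/24 · 12/23 = 144/552 = 6/23.

6/23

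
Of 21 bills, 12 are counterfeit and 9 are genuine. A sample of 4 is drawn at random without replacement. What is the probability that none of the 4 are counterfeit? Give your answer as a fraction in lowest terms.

There are C(21,4) = 5985 possible selections.
Selections with no counterfeit (all genuine): C(9,4) = 126.
Probability = 126/5985 = 2/95.

2/95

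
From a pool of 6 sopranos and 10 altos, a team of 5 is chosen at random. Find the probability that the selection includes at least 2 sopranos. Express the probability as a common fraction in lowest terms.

17/26

There are C(16,5) = 4368 ways to choose the 5.
Count the complement (fewer than 2 sopranos): C(6,0)·C(10,5) + C(6,1)·C(10,4) = 252 + 1260 = 1512.
Probability = 1 − 1512/4368 = 2856/4368 = 17/26.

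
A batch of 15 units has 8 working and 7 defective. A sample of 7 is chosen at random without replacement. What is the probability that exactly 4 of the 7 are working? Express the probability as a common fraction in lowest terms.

There are C(15,7) = 6435 ways to choose 7 from 15.
Selections with exactly 4 working: choose 4 of the 8 working and 3 of the 7 defective, C(8,4)·C(7,3) = 70·35 = 2450.
Probability = 2450/6435 = 490/1287.

490/1287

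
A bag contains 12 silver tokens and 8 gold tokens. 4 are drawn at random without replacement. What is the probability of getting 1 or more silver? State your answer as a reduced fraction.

There are C(20,4) = 4845 ways to choose the 4.
The complement is all 4 are gold: C(8,4) = 70.
Probability = 1 − 70/4845 = 4775/4845 = 955/969.

955/969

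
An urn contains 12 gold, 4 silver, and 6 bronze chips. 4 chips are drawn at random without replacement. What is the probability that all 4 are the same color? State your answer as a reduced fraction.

There are C(22,4) = 7315 ways to draw 4 chips.
All same color: C(12,4) + C(4,4) + C(6,4) = 495 + 1 + 15 = 511.
Probability = 511/7315 = 73/1045.

73/1045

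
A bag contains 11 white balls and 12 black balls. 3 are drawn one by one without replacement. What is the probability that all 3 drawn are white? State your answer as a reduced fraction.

15/161

Multiply the conditional probabilities at each draw: 11/23 · 10/22 · 9/21 = 990/10626 = 15/161.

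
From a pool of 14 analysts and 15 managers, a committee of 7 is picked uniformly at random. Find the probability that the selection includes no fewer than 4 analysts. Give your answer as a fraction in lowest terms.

Total selections: C(29,7) = 1560780.
Favorable selections (no fewer than 4 analysts): C(14,4)·C(15,3) + C(14,5)·C(15,2) + C(14,6)·C(15,1) + C(14,7)·C(15,0) = 455455 + 210210 + 45045 + 3432 = 714142.
Probability = 714142/1560780 = 27467/60030.

27467/60030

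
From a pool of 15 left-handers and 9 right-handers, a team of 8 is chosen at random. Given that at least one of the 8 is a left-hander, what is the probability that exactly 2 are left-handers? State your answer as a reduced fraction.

Work in counts. Selections with at least one left-hander: C(24,8) − C(9,8) = 735471 − 9 = 735462.
Of those, selections where exactly 2 are left-handers: C(15,2)·C(9,6) = 105·84 = 8820.
Conditional probability = 8820/735462 = 70/5837.

70/5837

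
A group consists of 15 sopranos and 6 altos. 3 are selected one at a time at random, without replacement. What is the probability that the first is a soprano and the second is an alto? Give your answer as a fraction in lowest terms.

Multiply the conditional probabilities at each draw: 15/21 · 6/20 = 90/420 = 3/14.

3/14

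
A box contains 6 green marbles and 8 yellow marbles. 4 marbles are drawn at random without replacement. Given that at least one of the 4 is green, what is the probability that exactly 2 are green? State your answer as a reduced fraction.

Work in counts. Selections with at least one green: C(14,4) − C(8,4) = 1001 − 70 = 931.
Of those, selections where exactly 2 are green: C(6,2)·C(8,2) = 15·28 = 420.
Conditional probability = 420/931 = 60/133.

60/133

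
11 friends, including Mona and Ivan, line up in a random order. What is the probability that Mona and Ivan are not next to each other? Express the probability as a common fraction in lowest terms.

There are 11! = 39916800 arrangements.
Arrangements with Mona and Ivan adjacent: 2·10! = 7257600.
So not adjacent: 39916800 − 7257600 = 32659200, probability 32659200/39916800 = 9/11.

9/11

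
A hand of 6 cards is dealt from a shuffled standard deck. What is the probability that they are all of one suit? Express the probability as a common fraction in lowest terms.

There are C(52,6) = 20358520 possible 6-card hands.
Hands of one suit: 4 suits × C(13,6) = 4·1716 = 6864.
Probability = 6864/20358520 = 66/195755.

66/195755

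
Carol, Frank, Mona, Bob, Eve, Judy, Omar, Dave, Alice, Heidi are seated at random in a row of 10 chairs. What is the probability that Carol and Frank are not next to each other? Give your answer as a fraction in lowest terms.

4/5

There are 10! = 3628800 arrangements.
Arrangements with Carol and Frank adjacent: 2·9! = 725760.
So not adjacent: 3628800 − 725760 = 2903040, probability 2903040/3628800 = 4/5.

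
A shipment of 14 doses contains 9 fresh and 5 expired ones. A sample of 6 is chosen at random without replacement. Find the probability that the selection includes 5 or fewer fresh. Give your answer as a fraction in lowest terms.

139/143

Total selections: C(14,6) = 3003.
The complement is exactly 6 fresh: C(9,6)·C(5,0) = 84.
Probability = 1 − 84/3003 = 2919/3003 = 139/143.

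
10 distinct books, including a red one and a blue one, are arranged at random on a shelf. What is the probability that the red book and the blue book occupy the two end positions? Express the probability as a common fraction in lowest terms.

There are 10! = 3628800 arrangements.
Place the red book and the blue book at the ends in 2 ways, arrange the remaining 8 in 8! = 40320 ways: 2·40320 = 80640.
Probability = 80640/3628800 = 1/45.

1/45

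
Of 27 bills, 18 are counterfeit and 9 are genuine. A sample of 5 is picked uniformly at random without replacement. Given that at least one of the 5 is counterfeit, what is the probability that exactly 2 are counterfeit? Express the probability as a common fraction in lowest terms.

357/2239

Work in counts. Selections with at least one counterfeit: C(27,5) − C(9,5) = 80730 − 126 = 80604.
Of those, selections where exactly 2 are counterfeit: C(18,2)·C(9,3) = 153·84 = 12852.
Conditional probability = 12852/80604 = 357/2239.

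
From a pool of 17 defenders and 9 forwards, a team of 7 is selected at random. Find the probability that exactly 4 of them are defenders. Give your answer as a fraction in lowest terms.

Total number of selections: C(26,7) = 657800.
Selections with exactly 4 defenders: choose 4 of the 17 defenders and 3 of the 9 forwards, C(17,4)·C(9,3) = 2380·84 = 199920.
Probability = 199920/657800 = 4998/16445.

4998/16445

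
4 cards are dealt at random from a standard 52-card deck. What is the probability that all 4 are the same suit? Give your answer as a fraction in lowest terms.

There are C(52,4) = 270725 possible 4-card hands.
Hands of one suit: 4 suits × C(13,4) = 4·715 = 2860.
Probability = 2860/270725 = 44/4165.

44/4165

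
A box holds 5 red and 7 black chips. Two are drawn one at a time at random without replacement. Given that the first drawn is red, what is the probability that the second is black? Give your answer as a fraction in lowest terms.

After removing one red, 11 remain: 4 red and 7 black.
So the probability the next is black is 7/11.

7/11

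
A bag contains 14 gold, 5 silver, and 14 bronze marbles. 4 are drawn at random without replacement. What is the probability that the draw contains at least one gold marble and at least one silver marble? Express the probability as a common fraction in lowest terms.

There are C(33,4) = 40920 possible draws.
By inclusion-exclusion on the complements, draws missing all gold or all silver: C(19,4) + C(28,4) − C(14,4) = 3876 + 20475 − 1001 = 23350.
So draws with at least one of each: 40920 − 23350 = 17570, probability 17570/40920 = 1757/4092.

1757/4092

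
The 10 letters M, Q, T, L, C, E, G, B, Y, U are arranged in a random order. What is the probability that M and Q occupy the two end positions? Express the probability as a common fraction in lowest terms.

1/45

There are 10! = 3628800 arrangements.
Place M and Q at the ends in 2 ways, arrange the remaining 8 in 8! = 40320 ways: 2·40320 = 80640.
Probability = 80640/3628800 = 1/45.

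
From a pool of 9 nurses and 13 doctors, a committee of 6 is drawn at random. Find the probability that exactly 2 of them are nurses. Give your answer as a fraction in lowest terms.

Total number of selections: C(22,6) = 74613.
Selections with exactly 2 nurses: choose 2 of the 9 nurses and 4 of the 13 doctors, C(9,2)·C(13,4) = 36·715 = 25740.
Probability = 25740/74613 = 780/2261.

780/2261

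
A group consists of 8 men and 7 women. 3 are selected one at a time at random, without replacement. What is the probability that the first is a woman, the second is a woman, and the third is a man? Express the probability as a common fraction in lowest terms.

Multiply the conditional probabilities at each draw: 7/15 · 6/14 · 8/13 = 336/2730 = 8/65.

8/65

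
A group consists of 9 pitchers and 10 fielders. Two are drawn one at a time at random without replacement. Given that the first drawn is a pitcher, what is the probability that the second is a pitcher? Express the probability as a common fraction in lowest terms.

4/9

After removing one pitcher, 18 remain: 8 pitchers and 10 fielders.
So the probability the next is a pitcher is 8/18 = 4/9.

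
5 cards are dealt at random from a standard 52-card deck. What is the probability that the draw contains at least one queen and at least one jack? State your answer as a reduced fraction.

There are C(52,5) = 2598960 possible draws.
By inclusion-exclusion on the complements, draws missing all queens or all jacks: C(48,5) + C(48,5) − C(44,5) = 1712304 + 1712304 − 1086008 = 2338600.
So draws with at least one of each: 2598960 − 2338600 = 260360, probability 260360/2598960 = 6509/64974.

6509/64974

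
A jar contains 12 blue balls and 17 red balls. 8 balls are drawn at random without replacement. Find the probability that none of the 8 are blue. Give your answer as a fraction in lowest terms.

There are C(29,8) = 4292145 possible selections.
Selections with no blue (all red): C(17,8) = 24310.
Probability = 24310/4292145 = 34/6003.

34/6003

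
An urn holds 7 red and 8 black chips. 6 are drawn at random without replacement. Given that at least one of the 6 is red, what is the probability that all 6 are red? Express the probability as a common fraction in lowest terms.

Work in counts. Selections with at least one red: C(15,6) − C(8,6) = 5005 − 28 = 4977.
Of those, selections where all 6 are red: C(7,6) = 7.
Conditional probability = 7/4977 = 1/711.

1/711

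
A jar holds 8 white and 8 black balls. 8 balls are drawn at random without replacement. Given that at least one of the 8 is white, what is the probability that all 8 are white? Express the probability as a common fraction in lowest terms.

Work in counts. Selections with at least one white: C(16,8) − C(8,8) = 12870 − 1 = 12869.
Of those, selections where all 8 are white: C(8,8) = 1.
Conditional probability = 1/12869.

1/12869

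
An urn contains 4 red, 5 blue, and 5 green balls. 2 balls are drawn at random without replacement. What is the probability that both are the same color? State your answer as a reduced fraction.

There are C(14,2) = 91 ways to draw 2 balls.
All same color: C(4,2) + C(5,2) + C(5,2) = 6 + 10 + 10 = 26.
Probability = 26/91 = 2/7.

2/7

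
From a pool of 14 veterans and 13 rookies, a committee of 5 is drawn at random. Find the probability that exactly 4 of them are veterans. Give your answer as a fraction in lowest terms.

The sample space is all 5-subsets of the 27: C(27,5) = 80730.
Selections with exactly 4 veterans: choose 4 of the 14 veterans and 1 of the 13 rookies, C(14,4)·C(13,1) = 1001·13 = 13013.
Probability = 13013/80730 = 1001/6210.

1001/6210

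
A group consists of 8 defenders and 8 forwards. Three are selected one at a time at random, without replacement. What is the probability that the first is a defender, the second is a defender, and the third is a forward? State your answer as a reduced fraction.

Multiply the conditional probabilities at each draw: 8/16 · 7/15 · 8/14 = 448/3360 = 2/15.

2/15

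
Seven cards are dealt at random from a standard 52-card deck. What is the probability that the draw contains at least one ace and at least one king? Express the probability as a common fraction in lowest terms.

There are C(52,7) = 133784560 possible draws.
By inclusion-exclusion on the complements, draws missing all aces or all kings: C(48,7) + C(48,7) − C(44,7) = 73629072 + 73629072 − 38320568 = 108937576.
So draws with at least one of each: 133784560 − 108937576 = 24846984, probability 24846984/133784560 = 3105873/16723070.

3105873/16723070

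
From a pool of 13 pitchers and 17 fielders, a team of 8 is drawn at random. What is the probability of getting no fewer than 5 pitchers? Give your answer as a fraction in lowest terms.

649/3335

There are C(30,8) = 5852925 ways to choose the 8.
Favorable selections (no fewer than 5 pitchers): C(13,5)·C(17,3) + C(13,6)·C(17,2) + C(13,7)·C(17,1) + C(13,8)·C(17,0) = 875160 + 233376 + 29172 + 1287 = 1138995.
Probability = 1138995/5852925 = 649/3335.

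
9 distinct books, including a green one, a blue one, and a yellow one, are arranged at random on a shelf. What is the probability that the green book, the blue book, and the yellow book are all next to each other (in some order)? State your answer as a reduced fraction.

1/12

There are 9! = 362880 arrangements.
Treat the three as one block: 7! placements × 3! orders within the block = 5040·6 = 30240.
Probability = 30240/362880 = 1/12.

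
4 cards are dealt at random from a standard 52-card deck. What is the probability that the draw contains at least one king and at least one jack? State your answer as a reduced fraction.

There are C(52,4) = 270725 possible draws.
By inclusion-exclusion on the complements, draws missing all kings or all jacks: C(48,4) + C(48,4) − C(44,4) = 194580 + 194580 − 135751 = 253409.
So draws with at least one of each: 270725 − 253409 = 17316, probability 17316/270725 = 1332/20825.

1332/20825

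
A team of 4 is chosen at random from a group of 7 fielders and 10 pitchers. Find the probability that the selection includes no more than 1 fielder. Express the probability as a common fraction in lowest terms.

Total selections: C(17,4) = 2380.
Favorable selections (no more than 1 fielder): C(7,0)·C(10,4) + C(7,1)·C(10,3) = 210 + 840 = 1050.
Probability = 1050/2380 = 15/34.

15/34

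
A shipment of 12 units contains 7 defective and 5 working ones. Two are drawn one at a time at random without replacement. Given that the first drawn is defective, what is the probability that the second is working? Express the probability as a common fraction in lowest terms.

After removing one defective, 11 remain: 6 defective and 5 working.
So the probability the next is working is 5/11.

5/11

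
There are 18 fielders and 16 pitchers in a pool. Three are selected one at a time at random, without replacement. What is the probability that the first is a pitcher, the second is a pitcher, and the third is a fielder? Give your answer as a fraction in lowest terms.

45/374

Multiply the conditional probabilities at each draw: 16/34 · 15/33 · 18/32 = 4320/35904 = 45/374.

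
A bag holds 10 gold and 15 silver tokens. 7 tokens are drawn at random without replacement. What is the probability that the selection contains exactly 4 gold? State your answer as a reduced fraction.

1911/9614

There are C(25,7) = 480700 ways to choose 7 from 25.
Selections with exactly 4 gold: choose 4 of the 10 gold and 3 of the 15 silver, C(10,4)·C(15,3) = 210·455 = 95550.
Probability = 95550/480700 = 1911/9614.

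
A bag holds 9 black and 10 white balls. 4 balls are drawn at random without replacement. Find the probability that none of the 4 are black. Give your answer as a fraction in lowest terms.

35/646

There are C(19,4) = 3876 possible selections.
Selections with no black (all white): C(10,4) = 210.
Probability = 210/3876 = 35/646.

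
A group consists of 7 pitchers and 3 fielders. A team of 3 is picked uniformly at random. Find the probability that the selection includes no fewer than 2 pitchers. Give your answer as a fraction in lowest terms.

49/60

There are C(10,3) = 120 ways to choose the 3.
Favorable selections (no fewer than 2 pitchers): C(7,2)·C(3,1) + C(7,3)·C(3,0) = 63 + 35 = 98.
Probability = 98/120 = 49/60.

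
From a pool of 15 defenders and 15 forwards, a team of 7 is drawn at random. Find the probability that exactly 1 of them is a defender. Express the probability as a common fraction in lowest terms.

There are C(30,7) = 2035800 ways to choose 7 from 30.
Selections with exactly 1 defender: choose 1 of the 15 defenders and 6 of the 15 forwards, C(15,1)·C(15,6) = 15·5005 = 75075.
Probability = 75075/2035800 = 77/2088.

77/2088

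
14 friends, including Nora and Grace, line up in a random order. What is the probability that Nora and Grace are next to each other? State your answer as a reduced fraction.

1/7

There are 14! = 87178291200 arrangements.
Treat Nora and Grace as a block: 13! arrangements of the blocks × 2 orders within the block = 2·6227020800 = 12454041600.
Probability = 12454041600/87178291200 = 1/7.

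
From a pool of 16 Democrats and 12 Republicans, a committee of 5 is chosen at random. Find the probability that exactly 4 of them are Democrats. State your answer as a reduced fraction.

The sample space is all 5-subsets of the 28: C(28,5) = 98280.
Selections with exactly 4 Democrats: choose 4 of the 16 Democrats and 1 of the 12 Republicans, C(16,4)·C(12,1) = 1820·12 = 21840.
Probability = 21840/98280 = 2/9.

2/9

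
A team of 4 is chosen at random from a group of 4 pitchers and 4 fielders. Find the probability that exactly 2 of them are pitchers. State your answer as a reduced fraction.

18/35

The sample space is all 4-subsets of the 8: C(8,4) = 70.
Selections with exactly 2 pitchers: choose 2 of the 4 pitchers and 2 of the 4 fielders, C(4,2)·C(4,2) = 6·6 = 36.
Probability = 36/70 = 18/35.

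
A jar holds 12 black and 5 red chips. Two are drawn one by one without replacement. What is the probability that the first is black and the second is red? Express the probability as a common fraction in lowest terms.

15/68

Multiply the conditional probabilities at each draw: 12/17 · 5/16 = 60/272 = 15/68.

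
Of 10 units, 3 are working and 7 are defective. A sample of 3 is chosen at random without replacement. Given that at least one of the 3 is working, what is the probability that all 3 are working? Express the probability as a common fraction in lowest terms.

1/85

Work in counts. Selections with at least one working: C(10,3) − C(7,3) = 120 − 35 = 85.
Of those, selections where all 3 are working: C(3,3) = 1.
Conditional probability = 1/85.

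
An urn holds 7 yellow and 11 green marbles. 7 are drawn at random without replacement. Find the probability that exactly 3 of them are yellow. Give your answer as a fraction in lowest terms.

There are C(18,7) = 31824 ways to choose 7 from 18.
Selections with exactly 3 yellow: choose 3 of the 7 yellow and 4 of the 11 green, C(7,3)·C(11,4) = 35·330 = 11550.
Probability = 11550/31824 = 1925/5304.

1925/5304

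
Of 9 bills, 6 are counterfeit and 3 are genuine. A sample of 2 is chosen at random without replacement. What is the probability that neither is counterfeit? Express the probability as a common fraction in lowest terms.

There are C(9,2) = 36 possible selections.
Selections with no counterfeit (all genuine): C(3,2) = 3.
Probability = 3/36 = 1/12.

1/12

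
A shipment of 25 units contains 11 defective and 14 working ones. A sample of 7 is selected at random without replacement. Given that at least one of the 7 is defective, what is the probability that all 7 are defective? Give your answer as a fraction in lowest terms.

15/21694

Work in counts. Selections with at least one defective: C(25,7) − C(14,7) = 480700 − 3432 = 477268.
Of those, selections where all 7 are defective: C(11,7) = 330.
Conditional probability = 330/477268 = 15/21694.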